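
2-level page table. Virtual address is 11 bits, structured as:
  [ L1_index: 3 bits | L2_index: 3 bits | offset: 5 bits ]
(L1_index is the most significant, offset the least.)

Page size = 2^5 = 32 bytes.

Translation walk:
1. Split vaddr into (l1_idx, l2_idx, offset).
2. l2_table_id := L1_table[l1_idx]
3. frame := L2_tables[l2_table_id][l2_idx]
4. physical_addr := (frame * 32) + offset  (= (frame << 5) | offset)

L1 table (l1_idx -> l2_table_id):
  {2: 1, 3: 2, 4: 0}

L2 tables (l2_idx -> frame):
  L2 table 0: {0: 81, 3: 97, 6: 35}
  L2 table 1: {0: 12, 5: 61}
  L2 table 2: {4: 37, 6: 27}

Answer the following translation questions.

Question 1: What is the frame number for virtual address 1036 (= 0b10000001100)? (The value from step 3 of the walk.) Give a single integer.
vaddr = 1036: l1_idx=4, l2_idx=0
L1[4] = 0; L2[0][0] = 81

Answer: 81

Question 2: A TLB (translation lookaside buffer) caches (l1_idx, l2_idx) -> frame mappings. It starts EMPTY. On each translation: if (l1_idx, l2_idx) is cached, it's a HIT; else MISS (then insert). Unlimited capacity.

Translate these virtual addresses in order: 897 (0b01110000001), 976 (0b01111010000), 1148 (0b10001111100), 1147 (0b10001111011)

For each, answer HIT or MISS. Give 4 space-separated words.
vaddr=897: (3,4) not in TLB -> MISS, insert
vaddr=976: (3,6) not in TLB -> MISS, insert
vaddr=1148: (4,3) not in TLB -> MISS, insert
vaddr=1147: (4,3) in TLB -> HIT

Answer: MISS MISS MISS HIT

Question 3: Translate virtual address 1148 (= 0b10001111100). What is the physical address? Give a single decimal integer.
Answer: 3132

Derivation:
vaddr = 1148 = 0b10001111100
Split: l1_idx=4, l2_idx=3, offset=28
L1[4] = 0
L2[0][3] = 97
paddr = 97 * 32 + 28 = 3132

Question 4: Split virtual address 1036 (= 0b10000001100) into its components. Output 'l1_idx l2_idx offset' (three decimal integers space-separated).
vaddr = 1036 = 0b10000001100
  top 3 bits -> l1_idx = 4
  next 3 bits -> l2_idx = 0
  bottom 5 bits -> offset = 12

Answer: 4 0 12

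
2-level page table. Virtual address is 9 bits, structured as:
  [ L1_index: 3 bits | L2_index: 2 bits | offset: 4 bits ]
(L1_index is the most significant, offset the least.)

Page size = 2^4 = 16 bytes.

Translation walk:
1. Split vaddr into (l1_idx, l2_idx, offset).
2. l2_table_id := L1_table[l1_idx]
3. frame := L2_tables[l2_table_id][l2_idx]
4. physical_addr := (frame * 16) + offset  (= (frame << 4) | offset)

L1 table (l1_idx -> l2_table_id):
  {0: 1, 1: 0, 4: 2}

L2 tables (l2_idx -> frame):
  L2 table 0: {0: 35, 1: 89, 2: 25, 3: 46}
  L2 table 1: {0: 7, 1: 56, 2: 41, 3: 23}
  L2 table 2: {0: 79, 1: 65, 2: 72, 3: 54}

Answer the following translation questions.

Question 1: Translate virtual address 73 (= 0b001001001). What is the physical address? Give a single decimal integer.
vaddr = 73 = 0b001001001
Split: l1_idx=1, l2_idx=0, offset=9
L1[1] = 0
L2[0][0] = 35
paddr = 35 * 16 + 9 = 569

Answer: 569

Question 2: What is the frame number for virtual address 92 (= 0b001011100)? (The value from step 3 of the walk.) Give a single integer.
Answer: 89

Derivation:
vaddr = 92: l1_idx=1, l2_idx=1
L1[1] = 0; L2[0][1] = 89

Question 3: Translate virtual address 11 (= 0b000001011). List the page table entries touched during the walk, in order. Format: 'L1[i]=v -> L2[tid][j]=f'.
vaddr = 11 = 0b000001011
Split: l1_idx=0, l2_idx=0, offset=11

Answer: L1[0]=1 -> L2[1][0]=7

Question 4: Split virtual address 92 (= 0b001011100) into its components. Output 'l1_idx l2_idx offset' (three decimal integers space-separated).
Answer: 1 1 12

Derivation:
vaddr = 92 = 0b001011100
  top 3 bits -> l1_idx = 1
  next 2 bits -> l2_idx = 1
  bottom 4 bits -> offset = 12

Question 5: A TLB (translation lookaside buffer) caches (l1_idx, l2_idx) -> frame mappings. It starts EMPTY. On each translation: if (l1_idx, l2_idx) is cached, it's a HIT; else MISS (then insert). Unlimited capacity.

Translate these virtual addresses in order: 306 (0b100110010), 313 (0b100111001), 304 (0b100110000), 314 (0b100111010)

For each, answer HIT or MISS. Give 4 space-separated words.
Answer: MISS HIT HIT HIT

Derivation:
vaddr=306: (4,3) not in TLB -> MISS, insert
vaddr=313: (4,3) in TLB -> HIT
vaddr=304: (4,3) in TLB -> HIT
vaddr=314: (4,3) in TLB -> HIT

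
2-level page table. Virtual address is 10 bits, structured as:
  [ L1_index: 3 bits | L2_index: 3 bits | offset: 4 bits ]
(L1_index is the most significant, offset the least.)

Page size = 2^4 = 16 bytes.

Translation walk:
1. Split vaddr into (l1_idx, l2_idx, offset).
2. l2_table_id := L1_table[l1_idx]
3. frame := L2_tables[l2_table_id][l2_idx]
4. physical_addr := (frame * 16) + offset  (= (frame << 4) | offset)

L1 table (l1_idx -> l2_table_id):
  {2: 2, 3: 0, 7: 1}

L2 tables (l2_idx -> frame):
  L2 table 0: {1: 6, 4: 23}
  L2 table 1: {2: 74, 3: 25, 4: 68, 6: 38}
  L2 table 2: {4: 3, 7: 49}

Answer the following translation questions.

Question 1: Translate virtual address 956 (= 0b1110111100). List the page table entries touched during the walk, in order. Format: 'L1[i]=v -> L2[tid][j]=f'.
vaddr = 956 = 0b1110111100
Split: l1_idx=7, l2_idx=3, offset=12

Answer: L1[7]=1 -> L2[1][3]=25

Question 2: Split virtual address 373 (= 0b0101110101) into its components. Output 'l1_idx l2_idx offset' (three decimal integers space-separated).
Answer: 2 7 5

Derivation:
vaddr = 373 = 0b0101110101
  top 3 bits -> l1_idx = 2
  next 3 bits -> l2_idx = 7
  bottom 4 bits -> offset = 5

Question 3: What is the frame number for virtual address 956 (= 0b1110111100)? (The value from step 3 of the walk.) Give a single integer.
Answer: 25

Derivation:
vaddr = 956: l1_idx=7, l2_idx=3
L1[7] = 1; L2[1][3] = 25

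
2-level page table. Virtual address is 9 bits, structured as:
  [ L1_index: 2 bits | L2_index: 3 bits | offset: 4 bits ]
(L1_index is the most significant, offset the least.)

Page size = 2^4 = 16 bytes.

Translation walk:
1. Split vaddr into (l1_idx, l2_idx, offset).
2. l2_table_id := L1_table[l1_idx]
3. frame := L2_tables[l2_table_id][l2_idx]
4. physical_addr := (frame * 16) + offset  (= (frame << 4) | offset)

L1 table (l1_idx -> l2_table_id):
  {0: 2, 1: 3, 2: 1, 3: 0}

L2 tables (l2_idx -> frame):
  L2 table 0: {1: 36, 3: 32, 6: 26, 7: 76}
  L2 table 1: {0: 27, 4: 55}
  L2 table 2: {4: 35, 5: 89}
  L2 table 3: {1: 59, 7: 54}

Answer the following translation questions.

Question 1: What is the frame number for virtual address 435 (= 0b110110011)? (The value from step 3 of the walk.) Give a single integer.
vaddr = 435: l1_idx=3, l2_idx=3
L1[3] = 0; L2[0][3] = 32

Answer: 32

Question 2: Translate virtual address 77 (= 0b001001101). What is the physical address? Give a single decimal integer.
Answer: 573

Derivation:
vaddr = 77 = 0b001001101
Split: l1_idx=0, l2_idx=4, offset=13
L1[0] = 2
L2[2][4] = 35
paddr = 35 * 16 + 13 = 573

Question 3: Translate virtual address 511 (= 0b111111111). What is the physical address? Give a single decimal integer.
vaddr = 511 = 0b111111111
Split: l1_idx=3, l2_idx=7, offset=15
L1[3] = 0
L2[0][7] = 76
paddr = 76 * 16 + 15 = 1231

Answer: 1231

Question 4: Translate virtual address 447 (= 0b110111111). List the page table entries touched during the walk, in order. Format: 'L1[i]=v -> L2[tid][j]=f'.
vaddr = 447 = 0b110111111
Split: l1_idx=3, l2_idx=3, offset=15

Answer: L1[3]=0 -> L2[0][3]=32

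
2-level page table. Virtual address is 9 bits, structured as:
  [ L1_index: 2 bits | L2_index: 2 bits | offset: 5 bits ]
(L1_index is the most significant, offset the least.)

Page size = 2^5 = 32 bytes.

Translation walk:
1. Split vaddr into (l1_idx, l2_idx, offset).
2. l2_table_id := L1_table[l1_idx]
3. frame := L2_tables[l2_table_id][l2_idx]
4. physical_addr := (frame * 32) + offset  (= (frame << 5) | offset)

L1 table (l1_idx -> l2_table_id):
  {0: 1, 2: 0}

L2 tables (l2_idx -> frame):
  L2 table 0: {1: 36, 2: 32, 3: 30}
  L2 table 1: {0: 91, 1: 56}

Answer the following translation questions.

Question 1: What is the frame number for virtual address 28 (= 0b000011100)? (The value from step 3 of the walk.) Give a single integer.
vaddr = 28: l1_idx=0, l2_idx=0
L1[0] = 1; L2[1][0] = 91

Answer: 91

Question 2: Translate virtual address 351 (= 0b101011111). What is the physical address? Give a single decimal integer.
Answer: 1055

Derivation:
vaddr = 351 = 0b101011111
Split: l1_idx=2, l2_idx=2, offset=31
L1[2] = 0
L2[0][2] = 32
paddr = 32 * 32 + 31 = 1055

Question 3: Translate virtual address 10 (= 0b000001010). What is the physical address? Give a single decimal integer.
Answer: 2922

Derivation:
vaddr = 10 = 0b000001010
Split: l1_idx=0, l2_idx=0, offset=10
L1[0] = 1
L2[1][0] = 91
paddr = 91 * 32 + 10 = 2922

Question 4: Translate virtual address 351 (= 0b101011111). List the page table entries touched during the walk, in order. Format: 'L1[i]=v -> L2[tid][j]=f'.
Answer: L1[2]=0 -> L2[0][2]=32

Derivation:
vaddr = 351 = 0b101011111
Split: l1_idx=2, l2_idx=2, offset=31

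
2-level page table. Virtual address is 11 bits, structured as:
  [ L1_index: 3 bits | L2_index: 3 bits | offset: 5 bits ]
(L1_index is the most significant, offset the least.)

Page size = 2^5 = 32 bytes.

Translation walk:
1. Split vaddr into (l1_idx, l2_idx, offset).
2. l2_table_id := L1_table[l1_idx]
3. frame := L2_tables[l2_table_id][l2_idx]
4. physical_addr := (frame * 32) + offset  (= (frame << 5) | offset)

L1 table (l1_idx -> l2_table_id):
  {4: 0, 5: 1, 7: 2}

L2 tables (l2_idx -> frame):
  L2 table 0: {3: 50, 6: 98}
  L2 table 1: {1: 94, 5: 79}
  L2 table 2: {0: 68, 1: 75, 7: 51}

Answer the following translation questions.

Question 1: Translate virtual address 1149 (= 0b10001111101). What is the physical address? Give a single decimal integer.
Answer: 1629

Derivation:
vaddr = 1149 = 0b10001111101
Split: l1_idx=4, l2_idx=3, offset=29
L1[4] = 0
L2[0][3] = 50
paddr = 50 * 32 + 29 = 1629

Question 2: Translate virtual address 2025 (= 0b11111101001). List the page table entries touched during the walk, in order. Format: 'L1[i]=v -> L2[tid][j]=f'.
vaddr = 2025 = 0b11111101001
Split: l1_idx=7, l2_idx=7, offset=9

Answer: L1[7]=2 -> L2[2][7]=51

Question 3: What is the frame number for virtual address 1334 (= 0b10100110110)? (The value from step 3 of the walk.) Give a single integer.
vaddr = 1334: l1_idx=5, l2_idx=1
L1[5] = 1; L2[1][1] = 94

Answer: 94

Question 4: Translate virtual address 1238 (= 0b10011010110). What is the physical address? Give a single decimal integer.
Answer: 3158

Derivation:
vaddr = 1238 = 0b10011010110
Split: l1_idx=4, l2_idx=6, offset=22
L1[4] = 0
L2[0][6] = 98
paddr = 98 * 32 + 22 = 3158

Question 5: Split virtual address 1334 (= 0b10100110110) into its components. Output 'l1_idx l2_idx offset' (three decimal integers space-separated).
Answer: 5 1 22

Derivation:
vaddr = 1334 = 0b10100110110
  top 3 bits -> l1_idx = 5
  next 3 bits -> l2_idx = 1
  bottom 5 bits -> offset = 22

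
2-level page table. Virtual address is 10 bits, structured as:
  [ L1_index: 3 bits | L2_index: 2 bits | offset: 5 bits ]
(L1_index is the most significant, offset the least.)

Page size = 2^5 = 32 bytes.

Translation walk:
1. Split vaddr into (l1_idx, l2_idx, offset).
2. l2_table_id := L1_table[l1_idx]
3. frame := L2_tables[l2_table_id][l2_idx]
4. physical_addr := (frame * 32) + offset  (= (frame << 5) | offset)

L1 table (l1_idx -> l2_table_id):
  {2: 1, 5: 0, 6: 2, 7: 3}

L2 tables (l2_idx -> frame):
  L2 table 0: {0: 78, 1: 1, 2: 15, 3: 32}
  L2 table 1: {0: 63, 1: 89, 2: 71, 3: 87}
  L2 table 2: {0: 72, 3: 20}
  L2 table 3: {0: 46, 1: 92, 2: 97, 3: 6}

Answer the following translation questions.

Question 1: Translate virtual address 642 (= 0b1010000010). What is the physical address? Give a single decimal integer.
Answer: 2498

Derivation:
vaddr = 642 = 0b1010000010
Split: l1_idx=5, l2_idx=0, offset=2
L1[5] = 0
L2[0][0] = 78
paddr = 78 * 32 + 2 = 2498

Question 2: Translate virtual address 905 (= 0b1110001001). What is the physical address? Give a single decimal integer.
Answer: 1481

Derivation:
vaddr = 905 = 0b1110001001
Split: l1_idx=7, l2_idx=0, offset=9
L1[7] = 3
L2[3][0] = 46
paddr = 46 * 32 + 9 = 1481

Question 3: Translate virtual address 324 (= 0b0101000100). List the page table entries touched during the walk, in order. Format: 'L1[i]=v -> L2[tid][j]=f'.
vaddr = 324 = 0b0101000100
Split: l1_idx=2, l2_idx=2, offset=4

Answer: L1[2]=1 -> L2[1][2]=71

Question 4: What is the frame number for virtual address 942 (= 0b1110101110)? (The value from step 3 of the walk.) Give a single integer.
vaddr = 942: l1_idx=7, l2_idx=1
L1[7] = 3; L2[3][1] = 92

Answer: 92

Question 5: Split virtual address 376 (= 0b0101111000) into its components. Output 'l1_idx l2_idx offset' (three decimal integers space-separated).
vaddr = 376 = 0b0101111000
  top 3 bits -> l1_idx = 2
  next 2 bits -> l2_idx = 3
  bottom 5 bits -> offset = 24

Answer: 2 3 24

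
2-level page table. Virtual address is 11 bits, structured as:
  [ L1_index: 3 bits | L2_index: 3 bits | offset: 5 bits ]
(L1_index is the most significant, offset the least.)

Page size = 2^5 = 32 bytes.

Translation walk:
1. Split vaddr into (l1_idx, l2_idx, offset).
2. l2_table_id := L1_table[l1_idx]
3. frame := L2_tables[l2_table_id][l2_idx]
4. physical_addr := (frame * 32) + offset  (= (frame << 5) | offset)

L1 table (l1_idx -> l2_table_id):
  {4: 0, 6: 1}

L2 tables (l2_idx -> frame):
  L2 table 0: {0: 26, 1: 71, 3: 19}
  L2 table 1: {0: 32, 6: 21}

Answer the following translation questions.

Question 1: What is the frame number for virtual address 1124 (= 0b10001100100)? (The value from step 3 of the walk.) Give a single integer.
vaddr = 1124: l1_idx=4, l2_idx=3
L1[4] = 0; L2[0][3] = 19

Answer: 19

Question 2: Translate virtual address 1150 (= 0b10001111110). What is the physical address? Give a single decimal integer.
Answer: 638

Derivation:
vaddr = 1150 = 0b10001111110
Split: l1_idx=4, l2_idx=3, offset=30
L1[4] = 0
L2[0][3] = 19
paddr = 19 * 32 + 30 = 638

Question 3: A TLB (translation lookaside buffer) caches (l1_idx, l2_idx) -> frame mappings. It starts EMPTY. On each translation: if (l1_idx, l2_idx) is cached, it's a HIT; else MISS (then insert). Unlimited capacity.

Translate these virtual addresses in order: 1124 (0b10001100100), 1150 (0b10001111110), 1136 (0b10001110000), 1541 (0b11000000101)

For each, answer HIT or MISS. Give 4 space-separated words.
vaddr=1124: (4,3) not in TLB -> MISS, insert
vaddr=1150: (4,3) in TLB -> HIT
vaddr=1136: (4,3) in TLB -> HIT
vaddr=1541: (6,0) not in TLB -> MISS, insert

Answer: MISS HIT HIT MISS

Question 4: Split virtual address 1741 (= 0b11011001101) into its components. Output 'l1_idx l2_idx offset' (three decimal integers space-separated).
vaddr = 1741 = 0b11011001101
  top 3 bits -> l1_idx = 6
  next 3 bits -> l2_idx = 6
  bottom 5 bits -> offset = 13

Answer: 6 6 13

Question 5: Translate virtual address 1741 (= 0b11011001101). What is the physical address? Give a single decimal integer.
Answer: 685

Derivation:
vaddr = 1741 = 0b11011001101
Split: l1_idx=6, l2_idx=6, offset=13
L1[6] = 1
L2[1][6] = 21
paddr = 21 * 32 + 13 = 685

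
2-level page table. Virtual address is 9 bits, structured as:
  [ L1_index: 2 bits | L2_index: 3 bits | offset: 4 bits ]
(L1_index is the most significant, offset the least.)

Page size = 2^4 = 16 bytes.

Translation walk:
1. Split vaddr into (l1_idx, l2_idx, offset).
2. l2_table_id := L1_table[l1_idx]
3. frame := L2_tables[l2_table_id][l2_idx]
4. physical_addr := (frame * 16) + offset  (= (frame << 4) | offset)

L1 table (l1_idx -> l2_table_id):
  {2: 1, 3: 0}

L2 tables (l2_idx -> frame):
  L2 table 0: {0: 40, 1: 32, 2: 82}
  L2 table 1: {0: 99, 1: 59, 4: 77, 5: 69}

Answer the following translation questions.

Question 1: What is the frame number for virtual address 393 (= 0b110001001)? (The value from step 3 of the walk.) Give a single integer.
Answer: 40

Derivation:
vaddr = 393: l1_idx=3, l2_idx=0
L1[3] = 0; L2[0][0] = 40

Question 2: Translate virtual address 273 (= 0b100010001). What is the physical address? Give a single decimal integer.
vaddr = 273 = 0b100010001
Split: l1_idx=2, l2_idx=1, offset=1
L1[2] = 1
L2[1][1] = 59
paddr = 59 * 16 + 1 = 945

Answer: 945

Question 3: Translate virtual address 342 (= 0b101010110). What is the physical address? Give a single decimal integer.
vaddr = 342 = 0b101010110
Split: l1_idx=2, l2_idx=5, offset=6
L1[2] = 1
L2[1][5] = 69
paddr = 69 * 16 + 6 = 1110

Answer: 1110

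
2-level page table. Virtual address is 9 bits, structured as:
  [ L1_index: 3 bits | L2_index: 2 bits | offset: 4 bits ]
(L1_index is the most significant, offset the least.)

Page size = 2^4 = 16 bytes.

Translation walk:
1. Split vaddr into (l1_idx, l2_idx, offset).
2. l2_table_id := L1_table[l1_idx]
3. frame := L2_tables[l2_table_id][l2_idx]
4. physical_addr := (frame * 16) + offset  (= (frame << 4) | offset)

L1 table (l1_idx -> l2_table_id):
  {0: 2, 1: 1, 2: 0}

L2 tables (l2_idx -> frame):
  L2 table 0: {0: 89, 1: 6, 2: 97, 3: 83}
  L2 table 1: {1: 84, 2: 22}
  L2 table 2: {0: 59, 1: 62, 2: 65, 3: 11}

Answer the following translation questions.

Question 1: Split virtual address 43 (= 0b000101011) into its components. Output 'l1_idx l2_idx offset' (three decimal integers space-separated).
Answer: 0 2 11

Derivation:
vaddr = 43 = 0b000101011
  top 3 bits -> l1_idx = 0
  next 2 bits -> l2_idx = 2
  bottom 4 bits -> offset = 11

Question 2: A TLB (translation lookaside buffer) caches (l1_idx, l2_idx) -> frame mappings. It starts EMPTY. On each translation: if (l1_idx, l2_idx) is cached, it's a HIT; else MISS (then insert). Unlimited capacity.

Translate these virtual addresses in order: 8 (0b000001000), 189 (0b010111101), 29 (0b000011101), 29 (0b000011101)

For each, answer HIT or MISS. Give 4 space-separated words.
Answer: MISS MISS MISS HIT

Derivation:
vaddr=8: (0,0) not in TLB -> MISS, insert
vaddr=189: (2,3) not in TLB -> MISS, insert
vaddr=29: (0,1) not in TLB -> MISS, insert
vaddr=29: (0,1) in TLB -> HIT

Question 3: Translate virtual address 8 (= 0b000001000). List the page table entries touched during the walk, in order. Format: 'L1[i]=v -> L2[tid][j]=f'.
Answer: L1[0]=2 -> L2[2][0]=59

Derivation:
vaddr = 8 = 0b000001000
Split: l1_idx=0, l2_idx=0, offset=8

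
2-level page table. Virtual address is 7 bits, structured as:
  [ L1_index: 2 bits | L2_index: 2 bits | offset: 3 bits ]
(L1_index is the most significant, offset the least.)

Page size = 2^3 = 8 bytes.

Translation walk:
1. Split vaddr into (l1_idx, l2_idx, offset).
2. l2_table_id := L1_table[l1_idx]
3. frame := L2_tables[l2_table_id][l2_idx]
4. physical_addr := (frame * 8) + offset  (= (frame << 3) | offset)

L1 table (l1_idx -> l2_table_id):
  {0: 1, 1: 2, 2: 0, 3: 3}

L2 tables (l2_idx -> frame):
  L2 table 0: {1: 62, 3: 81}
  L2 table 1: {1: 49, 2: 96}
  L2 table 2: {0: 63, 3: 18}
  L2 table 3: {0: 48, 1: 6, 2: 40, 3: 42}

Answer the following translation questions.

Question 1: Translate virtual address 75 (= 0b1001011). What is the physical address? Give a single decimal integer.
vaddr = 75 = 0b1001011
Split: l1_idx=2, l2_idx=1, offset=3
L1[2] = 0
L2[0][1] = 62
paddr = 62 * 8 + 3 = 499

Answer: 499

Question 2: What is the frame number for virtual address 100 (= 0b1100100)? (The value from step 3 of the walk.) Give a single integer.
vaddr = 100: l1_idx=3, l2_idx=0
L1[3] = 3; L2[3][0] = 48

Answer: 48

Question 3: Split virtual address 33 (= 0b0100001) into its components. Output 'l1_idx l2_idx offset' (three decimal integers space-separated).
vaddr = 33 = 0b0100001
  top 2 bits -> l1_idx = 1
  next 2 bits -> l2_idx = 0
  bottom 3 bits -> offset = 1

Answer: 1 0 1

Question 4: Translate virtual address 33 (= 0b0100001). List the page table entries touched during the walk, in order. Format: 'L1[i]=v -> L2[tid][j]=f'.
Answer: L1[1]=2 -> L2[2][0]=63

Derivation:
vaddr = 33 = 0b0100001
Split: l1_idx=1, l2_idx=0, offset=1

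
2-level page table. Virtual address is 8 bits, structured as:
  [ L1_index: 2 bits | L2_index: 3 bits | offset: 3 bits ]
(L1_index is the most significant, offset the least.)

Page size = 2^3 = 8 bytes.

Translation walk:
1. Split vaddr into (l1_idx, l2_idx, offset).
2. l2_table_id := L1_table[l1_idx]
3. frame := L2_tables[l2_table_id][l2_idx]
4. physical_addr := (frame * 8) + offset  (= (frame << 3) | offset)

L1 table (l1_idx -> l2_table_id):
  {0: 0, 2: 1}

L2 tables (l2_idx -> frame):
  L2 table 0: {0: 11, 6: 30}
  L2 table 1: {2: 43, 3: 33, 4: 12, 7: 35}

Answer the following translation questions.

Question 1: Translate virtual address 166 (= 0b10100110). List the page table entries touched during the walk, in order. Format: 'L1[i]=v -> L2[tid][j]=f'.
Answer: L1[2]=1 -> L2[1][4]=12

Derivation:
vaddr = 166 = 0b10100110
Split: l1_idx=2, l2_idx=4, offset=6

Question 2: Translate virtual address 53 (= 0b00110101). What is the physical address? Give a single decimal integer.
vaddr = 53 = 0b00110101
Split: l1_idx=0, l2_idx=6, offset=5
L1[0] = 0
L2[0][6] = 30
paddr = 30 * 8 + 5 = 245

Answer: 245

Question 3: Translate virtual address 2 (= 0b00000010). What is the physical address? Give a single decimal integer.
vaddr = 2 = 0b00000010
Split: l1_idx=0, l2_idx=0, offset=2
L1[0] = 0
L2[0][0] = 11
paddr = 11 * 8 + 2 = 90

Answer: 90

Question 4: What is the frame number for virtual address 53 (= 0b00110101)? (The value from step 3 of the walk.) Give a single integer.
Answer: 30

Derivation:
vaddr = 53: l1_idx=0, l2_idx=6
L1[0] = 0; L2[0][6] = 30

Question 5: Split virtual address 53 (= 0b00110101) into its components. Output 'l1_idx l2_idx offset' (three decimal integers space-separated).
vaddr = 53 = 0b00110101
  top 2 bits -> l1_idx = 0
  next 3 bits -> l2_idx = 6
  bottom 3 bits -> offset = 5

Answer: 0 6 5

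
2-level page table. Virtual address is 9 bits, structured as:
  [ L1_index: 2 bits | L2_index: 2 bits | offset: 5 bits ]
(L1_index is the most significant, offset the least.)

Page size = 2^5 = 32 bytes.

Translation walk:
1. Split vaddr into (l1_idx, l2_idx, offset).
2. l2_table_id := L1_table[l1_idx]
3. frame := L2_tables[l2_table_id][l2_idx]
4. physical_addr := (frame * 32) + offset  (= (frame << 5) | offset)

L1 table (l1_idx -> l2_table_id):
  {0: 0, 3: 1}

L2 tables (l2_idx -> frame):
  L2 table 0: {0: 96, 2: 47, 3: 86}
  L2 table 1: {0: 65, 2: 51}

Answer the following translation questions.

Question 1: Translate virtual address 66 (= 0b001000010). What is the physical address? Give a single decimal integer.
vaddr = 66 = 0b001000010
Split: l1_idx=0, l2_idx=2, offset=2
L1[0] = 0
L2[0][2] = 47
paddr = 47 * 32 + 2 = 1506

Answer: 1506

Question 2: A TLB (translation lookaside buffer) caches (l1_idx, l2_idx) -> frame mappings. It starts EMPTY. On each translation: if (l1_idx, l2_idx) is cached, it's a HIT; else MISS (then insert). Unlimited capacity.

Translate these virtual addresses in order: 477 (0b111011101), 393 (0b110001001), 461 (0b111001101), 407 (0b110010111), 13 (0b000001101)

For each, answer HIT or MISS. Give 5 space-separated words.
vaddr=477: (3,2) not in TLB -> MISS, insert
vaddr=393: (3,0) not in TLB -> MISS, insert
vaddr=461: (3,2) in TLB -> HIT
vaddr=407: (3,0) in TLB -> HIT
vaddr=13: (0,0) not in TLB -> MISS, insert

Answer: MISS MISS HIT HIT MISS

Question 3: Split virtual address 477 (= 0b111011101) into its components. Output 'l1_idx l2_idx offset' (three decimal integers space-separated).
vaddr = 477 = 0b111011101
  top 2 bits -> l1_idx = 3
  next 2 bits -> l2_idx = 2
  bottom 5 bits -> offset = 29

Answer: 3 2 29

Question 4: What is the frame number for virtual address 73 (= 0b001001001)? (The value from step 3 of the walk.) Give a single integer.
Answer: 47

Derivation:
vaddr = 73: l1_idx=0, l2_idx=2
L1[0] = 0; L2[0][2] = 47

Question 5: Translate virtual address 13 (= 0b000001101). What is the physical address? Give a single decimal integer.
Answer: 3085

Derivation:
vaddr = 13 = 0b000001101
Split: l1_idx=0, l2_idx=0, offset=13
L1[0] = 0
L2[0][0] = 96
paddr = 96 * 32 + 13 = 3085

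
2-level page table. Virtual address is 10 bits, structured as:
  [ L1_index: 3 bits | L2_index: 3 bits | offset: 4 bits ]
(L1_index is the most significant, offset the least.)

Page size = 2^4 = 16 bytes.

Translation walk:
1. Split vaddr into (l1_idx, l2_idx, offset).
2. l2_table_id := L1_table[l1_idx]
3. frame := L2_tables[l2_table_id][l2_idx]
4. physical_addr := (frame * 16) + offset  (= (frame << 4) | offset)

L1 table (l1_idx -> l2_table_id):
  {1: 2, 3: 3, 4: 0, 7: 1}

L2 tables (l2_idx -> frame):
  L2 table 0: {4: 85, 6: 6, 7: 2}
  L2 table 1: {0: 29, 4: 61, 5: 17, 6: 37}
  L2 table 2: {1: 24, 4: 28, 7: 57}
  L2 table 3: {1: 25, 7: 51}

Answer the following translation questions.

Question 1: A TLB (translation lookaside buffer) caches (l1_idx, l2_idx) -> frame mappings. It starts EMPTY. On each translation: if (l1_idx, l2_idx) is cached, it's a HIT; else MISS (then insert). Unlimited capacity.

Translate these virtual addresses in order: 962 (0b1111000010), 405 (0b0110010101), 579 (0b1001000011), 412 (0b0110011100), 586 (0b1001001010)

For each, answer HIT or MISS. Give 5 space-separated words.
vaddr=962: (7,4) not in TLB -> MISS, insert
vaddr=405: (3,1) not in TLB -> MISS, insert
vaddr=579: (4,4) not in TLB -> MISS, insert
vaddr=412: (3,1) in TLB -> HIT
vaddr=586: (4,4) in TLB -> HIT

Answer: MISS MISS MISS HIT HIT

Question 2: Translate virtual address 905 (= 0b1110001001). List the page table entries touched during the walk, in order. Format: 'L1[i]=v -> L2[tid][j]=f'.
vaddr = 905 = 0b1110001001
Split: l1_idx=7, l2_idx=0, offset=9

Answer: L1[7]=1 -> L2[1][0]=29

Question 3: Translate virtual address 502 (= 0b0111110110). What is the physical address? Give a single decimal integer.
Answer: 822

Derivation:
vaddr = 502 = 0b0111110110
Split: l1_idx=3, l2_idx=7, offset=6
L1[3] = 3
L2[3][7] = 51
paddr = 51 * 16 + 6 = 822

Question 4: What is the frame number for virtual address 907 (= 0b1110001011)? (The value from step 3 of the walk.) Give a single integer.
Answer: 29

Derivation:
vaddr = 907: l1_idx=7, l2_idx=0
L1[7] = 1; L2[1][0] = 29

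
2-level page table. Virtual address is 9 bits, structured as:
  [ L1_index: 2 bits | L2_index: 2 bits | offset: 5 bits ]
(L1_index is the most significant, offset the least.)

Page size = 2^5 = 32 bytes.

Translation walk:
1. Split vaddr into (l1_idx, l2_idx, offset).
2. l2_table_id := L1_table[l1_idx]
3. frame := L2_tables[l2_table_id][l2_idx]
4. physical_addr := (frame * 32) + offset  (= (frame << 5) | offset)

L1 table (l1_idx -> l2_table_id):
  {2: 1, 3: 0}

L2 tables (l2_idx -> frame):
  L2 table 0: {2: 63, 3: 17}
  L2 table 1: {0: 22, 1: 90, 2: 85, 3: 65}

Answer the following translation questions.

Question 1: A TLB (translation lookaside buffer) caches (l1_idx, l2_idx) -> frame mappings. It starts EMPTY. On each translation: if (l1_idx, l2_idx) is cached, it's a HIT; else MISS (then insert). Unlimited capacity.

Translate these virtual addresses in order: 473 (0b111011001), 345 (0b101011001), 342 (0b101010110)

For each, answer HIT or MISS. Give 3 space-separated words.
vaddr=473: (3,2) not in TLB -> MISS, insert
vaddr=345: (2,2) not in TLB -> MISS, insert
vaddr=342: (2,2) in TLB -> HIT

Answer: MISS MISS HIT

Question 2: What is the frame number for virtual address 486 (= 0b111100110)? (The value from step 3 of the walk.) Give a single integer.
Answer: 17

Derivation:
vaddr = 486: l1_idx=3, l2_idx=3
L1[3] = 0; L2[0][3] = 17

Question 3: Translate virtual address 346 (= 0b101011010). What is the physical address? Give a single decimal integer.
vaddr = 346 = 0b101011010
Split: l1_idx=2, l2_idx=2, offset=26
L1[2] = 1
L2[1][2] = 85
paddr = 85 * 32 + 26 = 2746

Answer: 2746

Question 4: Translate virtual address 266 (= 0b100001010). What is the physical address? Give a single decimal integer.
Answer: 714

Derivation:
vaddr = 266 = 0b100001010
Split: l1_idx=2, l2_idx=0, offset=10
L1[2] = 1
L2[1][0] = 22
paddr = 22 * 32 + 10 = 714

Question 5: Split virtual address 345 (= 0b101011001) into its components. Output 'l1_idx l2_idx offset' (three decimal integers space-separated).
vaddr = 345 = 0b101011001
  top 2 bits -> l1_idx = 2
  next 2 bits -> l2_idx = 2
  bottom 5 bits -> offset = 25

Answer: 2 2 25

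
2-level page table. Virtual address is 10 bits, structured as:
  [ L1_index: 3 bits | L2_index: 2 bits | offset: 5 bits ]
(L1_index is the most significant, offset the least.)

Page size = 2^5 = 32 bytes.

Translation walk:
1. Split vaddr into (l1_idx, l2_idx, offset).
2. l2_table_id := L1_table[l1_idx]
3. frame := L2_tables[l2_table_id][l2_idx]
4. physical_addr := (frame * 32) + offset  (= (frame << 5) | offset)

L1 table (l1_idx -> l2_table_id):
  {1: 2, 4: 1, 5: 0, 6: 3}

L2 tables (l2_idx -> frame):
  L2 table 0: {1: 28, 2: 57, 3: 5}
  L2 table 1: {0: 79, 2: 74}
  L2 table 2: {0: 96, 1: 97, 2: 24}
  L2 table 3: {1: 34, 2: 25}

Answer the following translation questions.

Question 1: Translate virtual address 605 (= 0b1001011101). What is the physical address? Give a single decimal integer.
vaddr = 605 = 0b1001011101
Split: l1_idx=4, l2_idx=2, offset=29
L1[4] = 1
L2[1][2] = 74
paddr = 74 * 32 + 29 = 2397

Answer: 2397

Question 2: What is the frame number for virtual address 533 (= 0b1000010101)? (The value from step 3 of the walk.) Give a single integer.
Answer: 79

Derivation:
vaddr = 533: l1_idx=4, l2_idx=0
L1[4] = 1; L2[1][0] = 79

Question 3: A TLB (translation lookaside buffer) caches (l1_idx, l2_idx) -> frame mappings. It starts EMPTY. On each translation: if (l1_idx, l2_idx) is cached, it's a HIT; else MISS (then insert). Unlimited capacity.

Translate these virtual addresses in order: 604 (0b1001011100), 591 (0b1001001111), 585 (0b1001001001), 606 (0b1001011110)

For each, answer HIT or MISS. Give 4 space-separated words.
vaddr=604: (4,2) not in TLB -> MISS, insert
vaddr=591: (4,2) in TLB -> HIT
vaddr=585: (4,2) in TLB -> HIT
vaddr=606: (4,2) in TLB -> HIT

Answer: MISS HIT HIT HIT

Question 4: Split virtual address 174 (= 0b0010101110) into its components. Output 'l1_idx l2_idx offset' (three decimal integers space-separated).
vaddr = 174 = 0b0010101110
  top 3 bits -> l1_idx = 1
  next 2 bits -> l2_idx = 1
  bottom 5 bits -> offset = 14

Answer: 1 1 14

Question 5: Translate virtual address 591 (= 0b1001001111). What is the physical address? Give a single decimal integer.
Answer: 2383

Derivation:
vaddr = 591 = 0b1001001111
Split: l1_idx=4, l2_idx=2, offset=15
L1[4] = 1
L2[1][2] = 74
paddr = 74 * 32 + 15 = 2383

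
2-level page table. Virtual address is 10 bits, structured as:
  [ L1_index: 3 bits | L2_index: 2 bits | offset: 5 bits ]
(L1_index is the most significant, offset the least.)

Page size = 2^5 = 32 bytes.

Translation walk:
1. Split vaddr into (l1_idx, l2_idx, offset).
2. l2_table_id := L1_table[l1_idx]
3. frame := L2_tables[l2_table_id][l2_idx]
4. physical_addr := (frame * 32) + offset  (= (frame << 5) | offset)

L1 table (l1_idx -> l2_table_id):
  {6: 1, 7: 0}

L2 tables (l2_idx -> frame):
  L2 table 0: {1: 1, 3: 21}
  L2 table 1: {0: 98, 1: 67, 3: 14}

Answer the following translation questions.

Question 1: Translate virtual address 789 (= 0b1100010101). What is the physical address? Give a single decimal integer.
Answer: 3157

Derivation:
vaddr = 789 = 0b1100010101
Split: l1_idx=6, l2_idx=0, offset=21
L1[6] = 1
L2[1][0] = 98
paddr = 98 * 32 + 21 = 3157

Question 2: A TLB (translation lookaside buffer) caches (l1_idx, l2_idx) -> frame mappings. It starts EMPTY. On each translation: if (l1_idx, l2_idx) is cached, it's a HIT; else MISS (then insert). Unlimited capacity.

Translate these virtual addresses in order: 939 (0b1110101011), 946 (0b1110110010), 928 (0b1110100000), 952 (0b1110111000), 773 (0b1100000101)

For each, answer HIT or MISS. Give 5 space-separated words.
Answer: MISS HIT HIT HIT MISS

Derivation:
vaddr=939: (7,1) not in TLB -> MISS, insert
vaddr=946: (7,1) in TLB -> HIT
vaddr=928: (7,1) in TLB -> HIT
vaddr=952: (7,1) in TLB -> HIT
vaddr=773: (6,0) not in TLB -> MISS, insert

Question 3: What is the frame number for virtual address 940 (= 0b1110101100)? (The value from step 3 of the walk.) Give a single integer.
Answer: 1

Derivation:
vaddr = 940: l1_idx=7, l2_idx=1
L1[7] = 0; L2[0][1] = 1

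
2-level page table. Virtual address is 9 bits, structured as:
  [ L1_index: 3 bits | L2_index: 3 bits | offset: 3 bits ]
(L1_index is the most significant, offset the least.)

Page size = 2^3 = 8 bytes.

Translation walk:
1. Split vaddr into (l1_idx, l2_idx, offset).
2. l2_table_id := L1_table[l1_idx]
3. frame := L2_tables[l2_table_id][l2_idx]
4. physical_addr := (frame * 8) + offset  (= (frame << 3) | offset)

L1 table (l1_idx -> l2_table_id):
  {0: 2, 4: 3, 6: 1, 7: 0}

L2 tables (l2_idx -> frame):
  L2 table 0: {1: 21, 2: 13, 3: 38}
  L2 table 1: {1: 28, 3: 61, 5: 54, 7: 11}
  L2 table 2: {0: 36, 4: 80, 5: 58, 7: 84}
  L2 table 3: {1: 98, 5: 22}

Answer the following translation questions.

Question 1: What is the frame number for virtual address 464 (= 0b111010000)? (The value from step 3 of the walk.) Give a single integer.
Answer: 13

Derivation:
vaddr = 464: l1_idx=7, l2_idx=2
L1[7] = 0; L2[0][2] = 13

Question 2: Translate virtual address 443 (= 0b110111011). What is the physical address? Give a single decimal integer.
Answer: 91

Derivation:
vaddr = 443 = 0b110111011
Split: l1_idx=6, l2_idx=7, offset=3
L1[6] = 1
L2[1][7] = 11
paddr = 11 * 8 + 3 = 91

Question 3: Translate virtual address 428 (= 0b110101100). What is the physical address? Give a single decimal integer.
Answer: 436

Derivation:
vaddr = 428 = 0b110101100
Split: l1_idx=6, l2_idx=5, offset=4
L1[6] = 1
L2[1][5] = 54
paddr = 54 * 8 + 4 = 436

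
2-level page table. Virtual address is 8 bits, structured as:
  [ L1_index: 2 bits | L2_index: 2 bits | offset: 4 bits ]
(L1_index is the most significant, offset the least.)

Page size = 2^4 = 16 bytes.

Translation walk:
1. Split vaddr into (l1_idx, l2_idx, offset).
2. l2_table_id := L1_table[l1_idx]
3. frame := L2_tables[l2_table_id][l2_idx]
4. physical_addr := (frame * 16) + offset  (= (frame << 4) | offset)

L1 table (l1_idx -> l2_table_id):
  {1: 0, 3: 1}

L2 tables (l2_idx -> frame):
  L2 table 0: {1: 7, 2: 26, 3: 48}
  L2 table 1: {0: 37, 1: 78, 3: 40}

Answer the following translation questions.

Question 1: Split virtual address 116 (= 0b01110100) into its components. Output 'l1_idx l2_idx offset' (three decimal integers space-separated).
vaddr = 116 = 0b01110100
  top 2 bits -> l1_idx = 1
  next 2 bits -> l2_idx = 3
  bottom 4 bits -> offset = 4

Answer: 1 3 4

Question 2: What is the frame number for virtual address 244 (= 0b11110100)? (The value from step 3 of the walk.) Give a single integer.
vaddr = 244: l1_idx=3, l2_idx=3
L1[3] = 1; L2[1][3] = 40

Answer: 40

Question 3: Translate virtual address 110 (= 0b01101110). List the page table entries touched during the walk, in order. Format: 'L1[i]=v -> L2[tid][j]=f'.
Answer: L1[1]=0 -> L2[0][2]=26

Derivation:
vaddr = 110 = 0b01101110
Split: l1_idx=1, l2_idx=2, offset=14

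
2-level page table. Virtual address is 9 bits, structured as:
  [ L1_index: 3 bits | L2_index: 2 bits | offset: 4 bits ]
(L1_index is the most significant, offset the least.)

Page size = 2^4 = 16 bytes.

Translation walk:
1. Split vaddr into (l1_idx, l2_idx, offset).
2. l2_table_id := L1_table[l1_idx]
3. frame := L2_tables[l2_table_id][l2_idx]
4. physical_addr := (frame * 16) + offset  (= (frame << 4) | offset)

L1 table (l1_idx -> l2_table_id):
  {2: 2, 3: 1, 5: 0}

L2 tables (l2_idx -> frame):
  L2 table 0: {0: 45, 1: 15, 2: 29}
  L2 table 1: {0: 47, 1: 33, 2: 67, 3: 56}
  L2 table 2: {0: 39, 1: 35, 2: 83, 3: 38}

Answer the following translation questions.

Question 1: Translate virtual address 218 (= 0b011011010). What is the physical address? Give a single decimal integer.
vaddr = 218 = 0b011011010
Split: l1_idx=3, l2_idx=1, offset=10
L1[3] = 1
L2[1][1] = 33
paddr = 33 * 16 + 10 = 538

Answer: 538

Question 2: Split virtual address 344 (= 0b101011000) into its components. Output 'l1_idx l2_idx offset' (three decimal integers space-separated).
vaddr = 344 = 0b101011000
  top 3 bits -> l1_idx = 5
  next 2 bits -> l2_idx = 1
  bottom 4 bits -> offset = 8

Answer: 5 1 8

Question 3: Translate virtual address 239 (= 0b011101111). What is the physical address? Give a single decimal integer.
vaddr = 239 = 0b011101111
Split: l1_idx=3, l2_idx=2, offset=15
L1[3] = 1
L2[1][2] = 67
paddr = 67 * 16 + 15 = 1087

Answer: 1087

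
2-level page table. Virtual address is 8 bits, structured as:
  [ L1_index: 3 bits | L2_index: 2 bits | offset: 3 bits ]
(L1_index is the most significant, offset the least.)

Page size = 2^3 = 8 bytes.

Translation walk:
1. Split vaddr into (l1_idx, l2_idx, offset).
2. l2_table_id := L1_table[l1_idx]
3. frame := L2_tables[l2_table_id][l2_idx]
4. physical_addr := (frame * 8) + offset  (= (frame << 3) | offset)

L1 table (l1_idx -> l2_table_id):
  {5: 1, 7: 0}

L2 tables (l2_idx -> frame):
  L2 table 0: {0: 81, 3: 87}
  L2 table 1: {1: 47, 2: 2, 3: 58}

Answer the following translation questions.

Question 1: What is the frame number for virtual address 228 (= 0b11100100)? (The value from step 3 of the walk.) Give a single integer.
vaddr = 228: l1_idx=7, l2_idx=0
L1[7] = 0; L2[0][0] = 81

Answer: 81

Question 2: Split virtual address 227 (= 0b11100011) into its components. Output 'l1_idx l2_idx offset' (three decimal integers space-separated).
Answer: 7 0 3

Derivation:
vaddr = 227 = 0b11100011
  top 3 bits -> l1_idx = 7
  next 2 bits -> l2_idx = 0
  bottom 3 bits -> offset = 3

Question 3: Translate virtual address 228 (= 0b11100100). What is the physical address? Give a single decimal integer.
Answer: 652

Derivation:
vaddr = 228 = 0b11100100
Split: l1_idx=7, l2_idx=0, offset=4
L1[7] = 0
L2[0][0] = 81
paddr = 81 * 8 + 4 = 652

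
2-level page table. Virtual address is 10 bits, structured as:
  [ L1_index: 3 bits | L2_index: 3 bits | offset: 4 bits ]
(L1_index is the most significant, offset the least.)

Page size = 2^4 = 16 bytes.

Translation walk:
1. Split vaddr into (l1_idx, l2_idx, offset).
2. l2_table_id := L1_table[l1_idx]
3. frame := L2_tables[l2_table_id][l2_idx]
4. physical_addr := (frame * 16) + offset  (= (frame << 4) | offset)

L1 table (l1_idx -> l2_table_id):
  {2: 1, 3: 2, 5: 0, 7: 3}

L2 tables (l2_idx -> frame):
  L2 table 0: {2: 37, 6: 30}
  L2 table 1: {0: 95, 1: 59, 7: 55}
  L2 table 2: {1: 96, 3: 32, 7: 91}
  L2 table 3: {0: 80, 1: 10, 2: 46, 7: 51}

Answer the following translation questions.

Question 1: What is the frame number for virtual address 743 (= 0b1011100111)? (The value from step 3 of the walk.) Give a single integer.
Answer: 30

Derivation:
vaddr = 743: l1_idx=5, l2_idx=6
L1[5] = 0; L2[0][6] = 30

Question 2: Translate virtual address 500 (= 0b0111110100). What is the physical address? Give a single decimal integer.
Answer: 1460

Derivation:
vaddr = 500 = 0b0111110100
Split: l1_idx=3, l2_idx=7, offset=4
L1[3] = 2
L2[2][7] = 91
paddr = 91 * 16 + 4 = 1460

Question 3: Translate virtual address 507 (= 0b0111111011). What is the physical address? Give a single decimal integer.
vaddr = 507 = 0b0111111011
Split: l1_idx=3, l2_idx=7, offset=11
L1[3] = 2
L2[2][7] = 91
paddr = 91 * 16 + 11 = 1467

Answer: 1467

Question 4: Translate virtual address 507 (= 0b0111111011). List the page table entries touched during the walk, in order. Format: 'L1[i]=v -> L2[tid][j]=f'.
Answer: L1[3]=2 -> L2[2][7]=91

Derivation:
vaddr = 507 = 0b0111111011
Split: l1_idx=3, l2_idx=7, offset=11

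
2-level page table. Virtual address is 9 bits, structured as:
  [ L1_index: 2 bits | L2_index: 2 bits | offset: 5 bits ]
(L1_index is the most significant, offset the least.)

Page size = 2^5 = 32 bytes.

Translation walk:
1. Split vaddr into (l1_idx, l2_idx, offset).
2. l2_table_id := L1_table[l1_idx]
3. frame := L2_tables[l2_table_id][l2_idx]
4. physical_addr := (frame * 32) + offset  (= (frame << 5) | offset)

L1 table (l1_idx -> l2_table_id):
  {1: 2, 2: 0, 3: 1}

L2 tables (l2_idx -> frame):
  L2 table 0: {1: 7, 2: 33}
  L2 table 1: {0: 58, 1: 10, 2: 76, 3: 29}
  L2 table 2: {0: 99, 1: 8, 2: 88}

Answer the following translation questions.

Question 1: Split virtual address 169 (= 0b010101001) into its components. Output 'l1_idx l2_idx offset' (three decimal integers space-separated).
Answer: 1 1 9

Derivation:
vaddr = 169 = 0b010101001
  top 2 bits -> l1_idx = 1
  next 2 bits -> l2_idx = 1
  bottom 5 bits -> offset = 9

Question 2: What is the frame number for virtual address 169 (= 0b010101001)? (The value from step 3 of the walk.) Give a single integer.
vaddr = 169: l1_idx=1, l2_idx=1
L1[1] = 2; L2[2][1] = 8

Answer: 8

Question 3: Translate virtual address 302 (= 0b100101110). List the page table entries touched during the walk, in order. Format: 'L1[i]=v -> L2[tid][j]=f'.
Answer: L1[2]=0 -> L2[0][1]=7

Derivation:
vaddr = 302 = 0b100101110
Split: l1_idx=2, l2_idx=1, offset=14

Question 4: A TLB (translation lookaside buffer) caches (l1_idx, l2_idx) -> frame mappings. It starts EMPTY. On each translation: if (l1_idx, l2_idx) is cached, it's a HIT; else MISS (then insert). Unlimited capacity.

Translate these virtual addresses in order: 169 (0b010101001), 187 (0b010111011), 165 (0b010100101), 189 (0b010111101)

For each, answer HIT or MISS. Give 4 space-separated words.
vaddr=169: (1,1) not in TLB -> MISS, insert
vaddr=187: (1,1) in TLB -> HIT
vaddr=165: (1,1) in TLB -> HIT
vaddr=189: (1,1) in TLB -> HIT

Answer: MISS HIT HIT HIT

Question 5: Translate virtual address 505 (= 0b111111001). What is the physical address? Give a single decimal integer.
vaddr = 505 = 0b111111001
Split: l1_idx=3, l2_idx=3, offset=25
L1[3] = 1
L2[1][3] = 29
paddr = 29 * 32 + 25 = 953

Answer: 953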